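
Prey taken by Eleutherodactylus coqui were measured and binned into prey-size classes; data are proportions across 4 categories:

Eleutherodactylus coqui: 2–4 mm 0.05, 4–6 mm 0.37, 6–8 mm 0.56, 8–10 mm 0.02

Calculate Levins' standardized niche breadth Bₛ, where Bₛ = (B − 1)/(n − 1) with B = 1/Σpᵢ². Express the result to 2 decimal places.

Σpᵢ² = 0.05² + 0.37² + 0.56² + 0.02² = 0.0025 + 0.1369 + 0.3136 + 0.0004 = 0.4534
B = 1 / 0.4534 = 2.2056
Bₛ = (B − 1)/(n − 1) = (2.2056 − 1)/(4 − 1) = 1.2056/3 = 0.4019

0.40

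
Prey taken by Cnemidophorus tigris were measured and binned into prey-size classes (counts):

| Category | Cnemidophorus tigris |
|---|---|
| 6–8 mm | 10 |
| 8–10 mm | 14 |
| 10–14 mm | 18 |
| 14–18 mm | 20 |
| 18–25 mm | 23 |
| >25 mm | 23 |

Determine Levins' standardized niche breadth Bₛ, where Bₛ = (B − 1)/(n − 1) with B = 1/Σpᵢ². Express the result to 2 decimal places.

0.92

Proportions for Cnemidophorus tigris (n=108): 10/108=0.0926, 14/108=0.1296, 18/108=0.1667, 20/108=0.1852, 23/108=0.2130, 23/108=0.2130
Σpᵢ² = 0.0926² + 0.1296² + 0.1667² + 0.1852² + 0.2130² + 0.2130² = 0.008575 + 0.016796 + 0.027789 + 0.034299 + 0.045369 + 0.045369 = 0.178197
B = 1 / 0.178197 = 5.6118
Bₛ = (B − 1)/(n − 1) = (5.6118 − 1)/(6 − 1) = 4.6118/5 = 0.9224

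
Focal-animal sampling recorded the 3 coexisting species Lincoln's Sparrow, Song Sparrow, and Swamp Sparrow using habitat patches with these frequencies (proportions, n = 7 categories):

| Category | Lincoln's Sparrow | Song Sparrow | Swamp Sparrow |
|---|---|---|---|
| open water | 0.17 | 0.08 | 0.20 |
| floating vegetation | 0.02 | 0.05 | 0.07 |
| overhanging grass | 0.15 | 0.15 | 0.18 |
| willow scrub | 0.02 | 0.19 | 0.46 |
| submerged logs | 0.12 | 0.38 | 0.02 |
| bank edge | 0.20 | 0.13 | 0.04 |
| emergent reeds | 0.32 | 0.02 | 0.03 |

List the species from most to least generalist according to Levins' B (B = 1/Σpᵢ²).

Lincoln's Sparrow > Song Sparrow > Swamp Sparrow

Σp_Lincᵢ² = 0.17² + 0.02² + 0.15² + 0.02² + 0.12² + 0.20² + 0.32² = 0.0289 + 0.0004 + 0.0225 + 0.0004 + 0.0144 + 0.0400 + 0.1024 = 0.2090
B_Linc = 1 / 0.2090 = 4.7847
Σp_Songᵢ² = 0.08² + 0.05² + 0.15² + 0.19² + 0.38² + 0.13² + 0.02² = 0.0064 + 0.0025 + 0.0225 + 0.0361 + 0.1444 + 0.0169 + 0.0004 = 0.2292
B_Song = 1 / 0.2292 = 4.3630
Σp_Swamᵢ² = 0.20² + 0.07² + 0.18² + 0.46² + 0.02² + 0.04² + 0.03² = 0.0400 + 0.0049 + 0.0324 + 0.2116 + 0.0004 + 0.0016 + 0.0009 = 0.2918
B_Swam = 1 / 0.2918 = 3.4270
Ranking by B (broadest → narrowest): Lincoln's Sparrow (4.78) > Song Sparrow (4.36) > Swamp Sparrow (3.43)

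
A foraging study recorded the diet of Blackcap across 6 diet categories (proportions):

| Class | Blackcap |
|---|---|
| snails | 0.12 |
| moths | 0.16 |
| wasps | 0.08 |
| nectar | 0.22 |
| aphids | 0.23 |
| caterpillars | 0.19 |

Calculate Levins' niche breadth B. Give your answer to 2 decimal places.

Σpᵢ² = 0.12² + 0.16² + 0.08² + 0.22² + 0.23² + 0.19² = 0.0144 + 0.0256 + 0.0064 + 0.0484 + 0.0529 + 0.0361 = 0.1838
B = 1 / 0.1838 = 5.4407

5.44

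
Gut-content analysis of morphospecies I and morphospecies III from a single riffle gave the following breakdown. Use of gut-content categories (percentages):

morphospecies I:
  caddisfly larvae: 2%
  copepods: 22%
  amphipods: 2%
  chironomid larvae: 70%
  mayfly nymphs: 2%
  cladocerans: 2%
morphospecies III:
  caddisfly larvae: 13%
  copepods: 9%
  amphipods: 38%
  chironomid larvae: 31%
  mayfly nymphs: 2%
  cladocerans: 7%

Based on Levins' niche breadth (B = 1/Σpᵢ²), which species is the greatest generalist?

morphospecies III

Convert percentages to proportions (divide by 100).
Σp_Iᵢ² = 0.02² + 0.22² + 0.02² + 0.70² + 0.02² + 0.02² = 0.0004 + 0.0484 + 0.0004 + 0.4900 + 0.0004 + 0.0004 = 0.5400
B_I = 1 / 0.5400 = 1.8519
Σp_IIIᵢ² = 0.13² + 0.09² + 0.38² + 0.31² + 0.02² + 0.07² = 0.0169 + 0.0081 + 0.1444 + 0.0961 + 0.0004 + 0.0049 = 0.2708
B_III = 1 / 0.2708 = 3.6928
Highest B → broadest niche (most generalist): morphospecies III (B = 3.69).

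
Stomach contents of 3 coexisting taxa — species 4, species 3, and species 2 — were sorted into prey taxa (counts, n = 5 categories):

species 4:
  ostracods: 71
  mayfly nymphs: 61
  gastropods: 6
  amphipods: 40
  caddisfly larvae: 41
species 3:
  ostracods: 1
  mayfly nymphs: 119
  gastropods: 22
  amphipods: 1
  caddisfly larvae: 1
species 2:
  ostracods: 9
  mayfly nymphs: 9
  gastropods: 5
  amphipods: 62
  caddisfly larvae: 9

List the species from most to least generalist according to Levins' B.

Proportions for species 4 (n=219): 71/219=0.3242, 61/219=0.2785, 6/219=0.0274, 40/219=0.1826, 41/219=0.1872
Proportions for species 3 (n=144): 1/144=0.0069, 119/144=0.8264, 22/144=0.1528, 1/144=0.0069, 1/144=0.0069
Proportions for species 2 (n=94): 9/94=0.0957, 9/94=0.0957, 5/94=0.0532, 62/94=0.6596, 9/94=0.0957
Σp_4ᵢ² = 0.3242² + 0.2785² + 0.0274² + 0.1826² + 0.1872² = 0.105106 + 0.077562 + 0.000751 + 0.033343 + 0.035044 = 0.251806
B_4 = 1 / 0.251806 = 3.9713
Σp_3ᵢ² = 0.0069² + 0.8264² + 0.1528² + 0.0069² + 0.0069² = 0.000048 + 0.682937 + 0.023348 + 0.000048 + 0.000048 = 0.706429
B_3 = 1 / 0.706429 = 1.4156
Σp_2ᵢ² = 0.0957² + 0.0957² + 0.0532² + 0.6596² + 0.0957² = 0.009158 + 0.009158 + 0.002830 + 0.435072 + 0.009158 = 0.465376
B_2 = 1 / 0.465376 = 2.1488
Ranking by B (broadest → narrowest): species 4 (3.97) > species 2 (2.15) > species 3 (1.42)

species 4 > species 2 > species 3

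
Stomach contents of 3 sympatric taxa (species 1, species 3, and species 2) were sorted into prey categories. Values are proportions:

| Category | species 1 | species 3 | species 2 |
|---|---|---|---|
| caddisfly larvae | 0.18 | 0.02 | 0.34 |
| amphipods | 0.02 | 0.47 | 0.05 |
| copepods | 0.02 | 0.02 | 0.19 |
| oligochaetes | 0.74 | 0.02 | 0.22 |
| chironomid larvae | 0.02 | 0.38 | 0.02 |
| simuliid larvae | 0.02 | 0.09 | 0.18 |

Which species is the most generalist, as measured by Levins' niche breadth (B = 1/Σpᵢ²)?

Σp_1ᵢ² = 0.18² + 0.02² + 0.02² + 0.74² + 0.02² + 0.02² = 0.0324 + 0.0004 + 0.0004 + 0.5476 + 0.0004 + 0.0004 = 0.5816
B_1 = 1 / 0.5816 = 1.7194
Σp_3ᵢ² = 0.02² + 0.47² + 0.02² + 0.02² + 0.38² + 0.09² = 0.0004 + 0.2209 + 0.0004 + 0.0004 + 0.1444 + 0.0081 = 0.3746
B_3 = 1 / 0.3746 = 2.6695
Σp_2ᵢ² = 0.34² + 0.05² + 0.19² + 0.22² + 0.02² + 0.18² = 0.1156 + 0.0025 + 0.0361 + 0.0484 + 0.0004 + 0.0324 = 0.2354
B_2 = 1 / 0.2354 = 4.2481
Highest B → broadest niche (most generalist): species 2 (B = 4.25).

species 2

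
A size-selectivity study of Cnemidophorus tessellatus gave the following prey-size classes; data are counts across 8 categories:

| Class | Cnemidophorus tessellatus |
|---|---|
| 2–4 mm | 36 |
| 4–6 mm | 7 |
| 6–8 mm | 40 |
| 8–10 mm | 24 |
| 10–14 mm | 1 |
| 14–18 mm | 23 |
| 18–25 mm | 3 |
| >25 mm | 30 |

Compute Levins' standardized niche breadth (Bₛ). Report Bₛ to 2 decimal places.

Proportions for Cnemidophorus tessellatus (n=164): 36/164=0.2195, 7/164=0.0427, 40/164=0.2439, 24/164=0.1463, 1/164=0.0061, 23/164=0.1402, 3/164=0.0183, 30/164=0.1829
Σpᵢ² = 0.2195² + 0.0427² + 0.2439² + 0.1463² + 0.0061² + 0.1402² + 0.0183² + 0.1829² = 0.048180 + 0.001823 + 0.059487 + 0.021404 + 0.000037 + 0.019656 + 0.000335 + 0.033452 = 0.184374
B = 1 / 0.184374 = 5.4238
Bₛ = (B − 1)/(n − 1) = (5.4238 − 1)/(8 − 1) = 4.4238/7 = 0.6320

0.63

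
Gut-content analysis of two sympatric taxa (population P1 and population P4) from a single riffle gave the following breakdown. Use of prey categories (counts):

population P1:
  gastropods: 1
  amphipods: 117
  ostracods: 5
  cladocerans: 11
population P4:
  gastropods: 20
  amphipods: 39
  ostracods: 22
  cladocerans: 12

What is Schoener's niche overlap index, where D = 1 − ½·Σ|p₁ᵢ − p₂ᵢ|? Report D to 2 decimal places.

0.55

Proportions for population P1 (n=134): 1/134=0.0075, 117/134=0.8731, 5/134=0.0373, 11/134=0.0821
Proportions for population P4 (n=93): 20/93=0.2151, 39/93=0.4194, 22/93=0.2366, 12/93=0.1290
Σ|p₁ᵢ − p₂ᵢ| = 0.2076 + 0.4537 + 0.1993 + 0.0469 = 0.9075
D = 1 − ½ × 0.9075 = 1 − 0.45375 = 0.54625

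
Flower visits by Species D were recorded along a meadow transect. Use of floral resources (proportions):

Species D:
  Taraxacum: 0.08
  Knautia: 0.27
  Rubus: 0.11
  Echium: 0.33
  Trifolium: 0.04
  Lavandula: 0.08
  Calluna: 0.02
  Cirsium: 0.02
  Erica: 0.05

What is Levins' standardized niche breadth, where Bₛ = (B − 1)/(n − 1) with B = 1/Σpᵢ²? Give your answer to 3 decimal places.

0.466

Σpᵢ² = 0.08² + 0.27² + 0.11² + 0.33² + 0.04² + 0.08² + 0.02² + 0.02² + 0.05² = 0.0064 + 0.0729 + 0.0121 + 0.1089 + 0.0016 + 0.0064 + 0.0004 + 0.0004 + 0.0025 = 0.2116
B = 1 / 0.2116 = 4.72590
Bₛ = (B − 1)/(n − 1) = (4.72590 − 1)/(9 − 1) = 3.72590/8 = 0.46574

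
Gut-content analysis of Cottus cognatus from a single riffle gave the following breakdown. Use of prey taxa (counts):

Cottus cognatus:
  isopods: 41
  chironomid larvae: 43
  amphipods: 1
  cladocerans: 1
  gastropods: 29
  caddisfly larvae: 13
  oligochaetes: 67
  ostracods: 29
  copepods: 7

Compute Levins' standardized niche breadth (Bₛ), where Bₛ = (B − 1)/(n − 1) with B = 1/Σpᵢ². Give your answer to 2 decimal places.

Proportions for Cottus cognatus (n=231): 41/231=0.1775, 43/231=0.1861, 1/231=0.0043, 1/231=0.0043, 29/231=0.1255, 13/231=0.0563, 67/231=0.2900, 29/231=0.1255, 7/231=0.0303
Σpᵢ² = 0.1775² + 0.1861² + 0.0043² + 0.0043² + 0.1255² + 0.0563² + 0.2900² + 0.1255² + 0.0303² = 0.031506 + 0.034633 + 0.000018 + 0.000018 + 0.015750 + 0.003170 + 0.084100 + 0.015750 + 0.000918 = 0.185863
B = 1 / 0.185863 = 5.3803
Bₛ = (B − 1)/(n − 1) = (5.3803 − 1)/(9 − 1) = 4.3803/8 = 0.5475

0.55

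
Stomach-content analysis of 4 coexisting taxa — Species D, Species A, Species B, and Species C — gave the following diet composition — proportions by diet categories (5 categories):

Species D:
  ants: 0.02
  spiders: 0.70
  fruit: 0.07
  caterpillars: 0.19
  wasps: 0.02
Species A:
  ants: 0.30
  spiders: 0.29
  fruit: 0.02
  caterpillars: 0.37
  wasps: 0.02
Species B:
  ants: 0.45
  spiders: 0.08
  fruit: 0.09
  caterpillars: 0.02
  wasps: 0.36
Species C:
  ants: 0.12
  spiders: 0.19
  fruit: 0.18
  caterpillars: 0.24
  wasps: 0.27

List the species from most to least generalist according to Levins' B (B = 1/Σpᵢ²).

Σp_Dᵢ² = 0.02² + 0.70² + 0.07² + 0.19² + 0.02² = 0.0004 + 0.4900 + 0.0049 + 0.0361 + 0.0004 = 0.5318
B_D = 1 / 0.5318 = 1.8804
Σp_Aᵢ² = 0.30² + 0.29² + 0.02² + 0.37² + 0.02² = 0.0900 + 0.0841 + 0.0004 + 0.1369 + 0.0004 = 0.3118
B_A = 1 / 0.3118 = 3.2072
Σp_Bᵢ² = 0.45² + 0.08² + 0.09² + 0.02² + 0.36² = 0.2025 + 0.0064 + 0.0081 + 0.0004 + 0.1296 = 0.3470
B_B = 1 / 0.3470 = 2.8818
Σp_Cᵢ² = 0.12² + 0.19² + 0.18² + 0.24² + 0.27² = 0.0144 + 0.0361 + 0.0324 + 0.0576 + 0.0729 = 0.2134
B_C = 1 / 0.2134 = 4.6860
Ranking by B (broadest → narrowest): Species C (4.69) > Species A (3.21) > Species B (2.88) > Species D (1.88)

Species C > Species A > Species B > Species D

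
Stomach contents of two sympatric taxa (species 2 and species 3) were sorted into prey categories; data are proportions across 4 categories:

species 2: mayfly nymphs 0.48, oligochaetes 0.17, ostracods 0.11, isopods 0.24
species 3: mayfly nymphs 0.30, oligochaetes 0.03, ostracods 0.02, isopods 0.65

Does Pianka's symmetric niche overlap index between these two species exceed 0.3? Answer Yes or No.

Yes

Σ p₁ᵢp₂ᵢ = 0.1440 + 0.0051 + 0.0022 + 0.1560 = 0.3073
Σp_1ᵢ² = 0.48² + 0.17² + 0.11² + 0.24² = 0.2304 + 0.0289 + 0.0121 + 0.0576 = 0.3290
Σp_2ᵢ² = 0.30² + 0.03² + 0.02² + 0.65² = 0.0900 + 0.0009 + 0.0004 + 0.4225 = 0.5138
O = 0.3073 / √(0.3290 × 0.5138) = 0.3073 / 0.41114 = 0.7474
O = 0.7474 > 0.3 → Yes.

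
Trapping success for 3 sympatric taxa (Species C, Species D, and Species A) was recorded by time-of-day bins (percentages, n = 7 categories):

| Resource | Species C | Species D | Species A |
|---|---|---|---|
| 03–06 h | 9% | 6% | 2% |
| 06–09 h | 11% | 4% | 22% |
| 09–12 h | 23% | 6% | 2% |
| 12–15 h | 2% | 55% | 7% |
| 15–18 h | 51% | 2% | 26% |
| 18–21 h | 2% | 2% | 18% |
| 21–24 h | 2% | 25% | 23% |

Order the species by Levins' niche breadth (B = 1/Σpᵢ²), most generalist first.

Species A > Species C > Species D

Convert percentages to proportions (divide by 100).
Σp_Cᵢ² = 0.09² + 0.11² + 0.23² + 0.02² + 0.51² + 0.02² + 0.02² = 0.0081 + 0.0121 + 0.0529 + 0.0004 + 0.2601 + 0.0004 + 0.0004 = 0.3344
B_C = 1 / 0.3344 = 2.9904
Σp_Dᵢ² = 0.06² + 0.04² + 0.06² + 0.55² + 0.02² + 0.02² + 0.25² = 0.0036 + 0.0016 + 0.0036 + 0.3025 + 0.0004 + 0.0004 + 0.0625 = 0.3746
B_D = 1 / 0.3746 = 2.6695
Σp_Aᵢ² = 0.02² + 0.22² + 0.02² + 0.07² + 0.26² + 0.18² + 0.23² = 0.0004 + 0.0484 + 0.0004 + 0.0049 + 0.0676 + 0.0324 + 0.0529 = 0.2070
B_A = 1 / 0.2070 = 4.8309
Ranking by B (broadest → narrowest): Species A (4.83) > Species C (2.99) > Species D (2.67)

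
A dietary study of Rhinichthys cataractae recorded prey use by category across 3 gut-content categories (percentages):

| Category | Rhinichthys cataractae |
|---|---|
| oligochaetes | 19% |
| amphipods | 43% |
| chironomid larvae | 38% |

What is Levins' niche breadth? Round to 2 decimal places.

Convert percentages to proportions (divide by 100).
Σpᵢ² = 0.19² + 0.43² + 0.38² = 0.0361 + 0.1849 + 0.1444 = 0.3654
B = 1 / 0.3654 = 2.7367

2.74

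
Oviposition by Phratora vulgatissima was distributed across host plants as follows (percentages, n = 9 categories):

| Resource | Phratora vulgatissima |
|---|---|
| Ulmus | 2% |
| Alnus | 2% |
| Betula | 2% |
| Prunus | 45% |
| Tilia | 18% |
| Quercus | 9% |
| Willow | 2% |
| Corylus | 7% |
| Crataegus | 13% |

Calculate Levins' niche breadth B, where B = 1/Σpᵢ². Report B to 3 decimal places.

Convert percentages to proportions (divide by 100).
Σpᵢ² = 0.02² + 0.02² + 0.02² + 0.45² + 0.18² + 0.09² + 0.02² + 0.07² + 0.13² = 0.0004 + 0.0004 + 0.0004 + 0.2025 + 0.0324 + 0.0081 + 0.0004 + 0.0049 + 0.0169 = 0.2664
B = 1 / 0.2664 = 3.75375

3.754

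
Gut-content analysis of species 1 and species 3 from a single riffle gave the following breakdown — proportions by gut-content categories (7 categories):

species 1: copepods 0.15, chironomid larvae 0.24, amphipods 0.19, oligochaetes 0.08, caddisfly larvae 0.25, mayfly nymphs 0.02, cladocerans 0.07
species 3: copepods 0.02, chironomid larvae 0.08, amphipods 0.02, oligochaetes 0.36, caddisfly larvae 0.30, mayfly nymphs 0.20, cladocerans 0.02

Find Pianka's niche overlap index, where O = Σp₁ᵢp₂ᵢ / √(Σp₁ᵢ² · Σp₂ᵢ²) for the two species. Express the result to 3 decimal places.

0.599

Σ p₁ᵢp₂ᵢ = 0.0030 + 0.0192 + 0.0038 + 0.0288 + 0.0750 + 0.0040 + 0.0014 = 0.1352
Σp_1ᵢ² = 0.15² + 0.24² + 0.19² + 0.08² + 0.25² + 0.02² + 0.07² = 0.0225 + 0.0576 + 0.0361 + 0.0064 + 0.0625 + 0.0004 + 0.0049 = 0.1904
Σp_2ᵢ² = 0.02² + 0.08² + 0.02² + 0.36² + 0.30² + 0.20² + 0.02² = 0.0004 + 0.0064 + 0.0004 + 0.1296 + 0.0900 + 0.0400 + 0.0004 = 0.2672
O = 0.1352 / √(0.1904 × 0.2672) = 0.1352 / 0.225555 = 0.59941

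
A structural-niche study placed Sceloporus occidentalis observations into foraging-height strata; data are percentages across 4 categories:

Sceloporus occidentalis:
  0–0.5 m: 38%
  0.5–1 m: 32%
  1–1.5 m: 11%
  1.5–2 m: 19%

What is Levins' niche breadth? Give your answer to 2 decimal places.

Convert percentages to proportions (divide by 100).
Σpᵢ² = 0.38² + 0.32² + 0.11² + 0.19² = 0.1444 + 0.1024 + 0.0121 + 0.0361 = 0.2950
B = 1 / 0.2950 = 3.3898

3.39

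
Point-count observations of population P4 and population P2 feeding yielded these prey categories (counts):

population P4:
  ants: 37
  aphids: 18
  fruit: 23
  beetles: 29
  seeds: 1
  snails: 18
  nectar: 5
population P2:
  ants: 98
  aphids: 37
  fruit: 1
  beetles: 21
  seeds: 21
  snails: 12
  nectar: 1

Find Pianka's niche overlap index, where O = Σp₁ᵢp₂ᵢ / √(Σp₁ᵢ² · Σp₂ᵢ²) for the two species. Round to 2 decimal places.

Proportions for population P4 (n=131): 37/131=0.2824, 18/131=0.1374, 23/131=0.1756, 29/131=0.2214, 1/131=0.0076, 18/131=0.1374, 5/131=0.0382
Proportions for population P2 (n=191): 98/191=0.5131, 37/191=0.1937, 1/191=0.0052, 21/191=0.1099, 21/191=0.1099, 12/191=0.0628, 1/191=0.0052
Σ p₁ᵢp₂ᵢ = 0.144899 + 0.026614 + 0.000913 + 0.024332 + 0.000835 + 0.008629 + 0.000199 = 0.206421
Σp_1ᵢ² = 0.2824² + 0.1374² + 0.1756² + 0.2214² + 0.0076² + 0.1374² + 0.0382² = 0.079750 + 0.018879 + 0.030835 + 0.049018 + 0.000058 + 0.018879 + 0.001459 = 0.198878
Σp_2ᵢ² = 0.5131² + 0.1937² + 0.0052² + 0.1099² + 0.1099² + 0.0628² + 0.0052² = 0.263272 + 0.037520 + 0.000027 + 0.012078 + 0.012078 + 0.003944 + 0.000027 = 0.328946
O = 0.206421 / √(0.198878 × 0.328946) = 0.206421 / 0.2557736 = 0.8070

0.81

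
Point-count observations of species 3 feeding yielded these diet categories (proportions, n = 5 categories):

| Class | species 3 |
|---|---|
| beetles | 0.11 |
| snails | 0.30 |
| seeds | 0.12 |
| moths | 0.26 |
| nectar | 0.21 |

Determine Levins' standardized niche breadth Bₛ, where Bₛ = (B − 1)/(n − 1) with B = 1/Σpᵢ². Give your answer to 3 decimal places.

Σpᵢ² = 0.11² + 0.30² + 0.12² + 0.26² + 0.21² = 0.0121 + 0.0900 + 0.0144 + 0.0676 + 0.0441 = 0.2282
B = 1 / 0.2282 = 4.38212
Bₛ = (B − 1)/(n − 1) = (4.38212 − 1)/(5 − 1) = 3.38212/4 = 0.84553

0.846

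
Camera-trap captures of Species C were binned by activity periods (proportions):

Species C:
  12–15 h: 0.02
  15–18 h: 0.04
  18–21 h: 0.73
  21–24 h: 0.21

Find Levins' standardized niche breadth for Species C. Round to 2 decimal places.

Σpᵢ² = 0.02² + 0.04² + 0.73² + 0.21² = 0.0004 + 0.0016 + 0.5329 + 0.0441 = 0.5790
B = 1 / 0.5790 = 1.7271
Bₛ = (B − 1)/(n − 1) = (1.7271 − 1)/(4 − 1) = 0.7271/3 = 0.2424

0.24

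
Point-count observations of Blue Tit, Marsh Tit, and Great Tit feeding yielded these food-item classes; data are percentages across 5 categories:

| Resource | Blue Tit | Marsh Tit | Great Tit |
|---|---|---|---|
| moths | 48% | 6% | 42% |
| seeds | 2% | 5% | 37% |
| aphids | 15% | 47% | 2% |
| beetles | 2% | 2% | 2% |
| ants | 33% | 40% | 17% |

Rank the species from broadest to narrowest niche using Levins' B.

Great Tit > Blue Tit > Marsh Tit

Convert percentages to proportions (divide by 100).
Σp_Blueᵢ² = 0.48² + 0.02² + 0.15² + 0.02² + 0.33² = 0.2304 + 0.0004 + 0.0225 + 0.0004 + 0.1089 = 0.3626
B_Blue = 1 / 0.3626 = 2.7579
Σp_Marsᵢ² = 0.06² + 0.05² + 0.47² + 0.02² + 0.40² = 0.0036 + 0.0025 + 0.2209 + 0.0004 + 0.1600 = 0.3874
B_Mars = 1 / 0.3874 = 2.5813
Σp_Greaᵢ² = 0.42² + 0.37² + 0.02² + 0.02² + 0.17² = 0.1764 + 0.1369 + 0.0004 + 0.0004 + 0.0289 = 0.3430
B_Grea = 1 / 0.3430 = 2.9155
Ranking by B (broadest → narrowest): Great Tit (2.92) > Blue Tit (2.76) > Marsh Tit (2.58)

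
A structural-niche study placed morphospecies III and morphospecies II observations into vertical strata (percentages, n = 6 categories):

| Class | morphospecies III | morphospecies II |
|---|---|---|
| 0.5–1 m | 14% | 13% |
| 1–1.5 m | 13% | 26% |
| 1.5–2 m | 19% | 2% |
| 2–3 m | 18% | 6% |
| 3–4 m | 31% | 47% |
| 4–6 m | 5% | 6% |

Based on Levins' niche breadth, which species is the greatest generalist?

morphospecies III

Convert percentages to proportions (divide by 100).
Σp_IIIᵢ² = 0.14² + 0.13² + 0.19² + 0.18² + 0.31² + 0.05² = 0.0196 + 0.0169 + 0.0361 + 0.0324 + 0.0961 + 0.0025 = 0.2036
B_III = 1 / 0.2036 = 4.9116
Σp_IIᵢ² = 0.13² + 0.26² + 0.02² + 0.06² + 0.47² + 0.06² = 0.0169 + 0.0676 + 0.0004 + 0.0036 + 0.2209 + 0.0036 = 0.3130
B_II = 1 / 0.3130 = 3.1949
Highest B → broadest niche (most generalist): morphospecies III (B = 4.91).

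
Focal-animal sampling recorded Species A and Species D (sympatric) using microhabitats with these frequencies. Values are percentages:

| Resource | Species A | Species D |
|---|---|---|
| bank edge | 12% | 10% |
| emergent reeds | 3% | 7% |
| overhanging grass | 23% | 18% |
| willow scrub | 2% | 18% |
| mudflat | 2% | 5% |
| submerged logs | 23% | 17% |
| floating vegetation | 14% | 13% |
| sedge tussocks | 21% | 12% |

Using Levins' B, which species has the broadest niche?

Convert percentages to proportions (divide by 100).
Σp_Aᵢ² = 0.12² + 0.03² + 0.23² + 0.02² + 0.02² + 0.23² + 0.14² + 0.21² = 0.0144 + 0.0009 + 0.0529 + 0.0004 + 0.0004 + 0.0529 + 0.0196 + 0.0441 = 0.1856
B_A = 1 / 0.1856 = 5.3879
Σp_Dᵢ² = 0.10² + 0.07² + 0.18² + 0.18² + 0.05² + 0.17² + 0.13² + 0.12² = 0.0100 + 0.0049 + 0.0324 + 0.0324 + 0.0025 + 0.0289 + 0.0169 + 0.0144 = 0.1424
B_D = 1 / 0.1424 = 7.0225
Highest B → broadest niche (most generalist): Species D (B = 7.02).

Species D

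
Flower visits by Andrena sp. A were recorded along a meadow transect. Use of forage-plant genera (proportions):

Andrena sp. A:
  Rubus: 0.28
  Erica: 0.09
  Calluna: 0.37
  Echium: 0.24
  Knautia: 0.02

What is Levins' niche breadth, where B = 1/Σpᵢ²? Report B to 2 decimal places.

3.55

Σpᵢ² = 0.28² + 0.09² + 0.37² + 0.24² + 0.02² = 0.0784 + 0.0081 + 0.1369 + 0.0576 + 0.0004 = 0.2814
B = 1 / 0.2814 = 3.5537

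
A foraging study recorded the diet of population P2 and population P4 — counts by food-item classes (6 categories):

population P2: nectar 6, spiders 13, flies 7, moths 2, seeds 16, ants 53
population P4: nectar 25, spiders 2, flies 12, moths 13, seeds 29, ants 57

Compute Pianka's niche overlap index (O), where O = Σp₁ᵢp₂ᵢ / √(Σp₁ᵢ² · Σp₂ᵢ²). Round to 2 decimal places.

0.92

Proportions for population P2 (n=97): 6/97=0.0619, 13/97=0.1340, 7/97=0.0722, 2/97=0.0206, 16/97=0.1649, 53/97=0.5464
Proportions for population P4 (n=138): 25/138=0.1812, 2/138=0.0145, 12/138=0.0870, 13/138=0.0942, 29/138=0.2101, 57/138=0.4130
Σ p₁ᵢp₂ᵢ = 0.011216 + 0.001943 + 0.006281 + 0.001941 + 0.034645 + 0.225663 = 0.281689
Σp_1ᵢ² = 0.0619² + 0.1340² + 0.0722² + 0.0206² + 0.1649² + 0.5464² = 0.003832 + 0.017956 + 0.005213 + 0.000424 + 0.027192 + 0.298553 = 0.353170
Σp_2ᵢ² = 0.1812² + 0.0145² + 0.0870² + 0.0942² + 0.2101² + 0.4130² = 0.032833 + 0.000210 + 0.007569 + 0.008874 + 0.044142 + 0.170569 = 0.264197
O = 0.281689 / √(0.353170 × 0.264197) = 0.281689 / 0.3054611 = 0.9222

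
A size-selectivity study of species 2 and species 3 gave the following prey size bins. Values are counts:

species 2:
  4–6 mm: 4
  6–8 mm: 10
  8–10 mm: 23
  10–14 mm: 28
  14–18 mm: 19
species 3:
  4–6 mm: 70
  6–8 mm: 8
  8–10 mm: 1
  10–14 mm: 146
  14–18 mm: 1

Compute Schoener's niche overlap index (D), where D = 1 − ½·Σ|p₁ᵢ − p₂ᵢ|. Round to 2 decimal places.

0.43

Proportions for species 2 (n=84): 4/84=0.0476, 10/84=0.1190, 23/84=0.2738, 28/84=0.3333, 19/84=0.2262
Proportions for species 3 (n=226): 70/226=0.3097, 8/226=0.0354, 1/226=0.0044, 146/226=0.6460, 1/226=0.0044
Σ|p₁ᵢ − p₂ᵢ| = 0.2621 + 0.0836 + 0.2694 + 0.3127 + 0.2218 = 1.1496
D = 1 − ½ × 1.1496 = 1 − 0.57480 = 0.42520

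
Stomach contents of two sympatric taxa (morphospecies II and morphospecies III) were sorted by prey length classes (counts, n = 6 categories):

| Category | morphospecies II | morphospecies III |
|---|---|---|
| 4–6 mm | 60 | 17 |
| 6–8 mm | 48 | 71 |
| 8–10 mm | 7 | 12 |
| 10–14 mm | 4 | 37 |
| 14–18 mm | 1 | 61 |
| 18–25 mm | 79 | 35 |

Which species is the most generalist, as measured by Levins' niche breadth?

morphospecies III

Proportions for morphospecies II (n=199): 60/199=0.3015, 48/199=0.2412, 7/199=0.0352, 4/199=0.0201, 1/199=0.0050, 79/199=0.3970
Proportions for morphospecies III (n=233): 17/233=0.0730, 71/233=0.3047, 12/233=0.0515, 37/233=0.1588, 61/233=0.2618, 35/233=0.1502
Σp_IIᵢ² = 0.3015² + 0.2412² + 0.0352² + 0.0201² + 0.0050² + 0.3970² = 0.090902 + 0.058177 + 0.001239 + 0.000404 + 0.000025 + 0.157609 = 0.308356
B_II = 1 / 0.308356 = 3.2430
Σp_IIIᵢ² = 0.0730² + 0.3047² + 0.0515² + 0.1588² + 0.2618² + 0.1502² = 0.005329 + 0.092842 + 0.002652 + 0.025217 + 0.068539 + 0.022560 = 0.217139
B_III = 1 / 0.217139 = 4.6053
Highest B → broadest niche (most generalist): morphospecies III (B = 4.61).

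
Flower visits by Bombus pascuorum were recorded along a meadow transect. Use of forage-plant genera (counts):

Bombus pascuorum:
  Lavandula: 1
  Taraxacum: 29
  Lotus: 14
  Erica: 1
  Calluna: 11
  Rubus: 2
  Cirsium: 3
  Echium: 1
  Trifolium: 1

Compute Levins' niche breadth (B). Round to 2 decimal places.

Proportions for Bombus pascuorum (n=63): 1/63=0.0159, 29/63=0.4603, 14/63=0.2222, 1/63=0.0159, 11/63=0.1746, 2/63=0.0317, 3/63=0.0476, 1/63=0.0159, 1/63=0.0159
Σpᵢ² = 0.0159² + 0.4603² + 0.2222² + 0.0159² + 0.1746² + 0.0317² + 0.0476² + 0.0159² + 0.0159² = 0.000253 + 0.211876 + 0.049373 + 0.000253 + 0.030485 + 0.001005 + 0.002266 + 0.000253 + 0.000253 = 0.296017
B = 1 / 0.296017 = 3.3782

3.38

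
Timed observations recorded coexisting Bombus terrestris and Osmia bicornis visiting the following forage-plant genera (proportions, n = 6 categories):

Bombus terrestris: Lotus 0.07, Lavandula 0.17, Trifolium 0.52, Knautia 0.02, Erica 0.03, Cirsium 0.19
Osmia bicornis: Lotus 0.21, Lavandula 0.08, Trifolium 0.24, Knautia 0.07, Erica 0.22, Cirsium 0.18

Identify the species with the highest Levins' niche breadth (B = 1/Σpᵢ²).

Osmia bicornis

Σp_terrᵢ² = 0.07² + 0.17² + 0.52² + 0.02² + 0.03² + 0.19² = 0.0049 + 0.0289 + 0.2704 + 0.0004 + 0.0009 + 0.0361 = 0.3416
B_terr = 1 / 0.3416 = 2.9274
Σp_bicoᵢ² = 0.21² + 0.08² + 0.24² + 0.07² + 0.22² + 0.18² = 0.0441 + 0.0064 + 0.0576 + 0.0049 + 0.0484 + 0.0324 = 0.1938
B_bico = 1 / 0.1938 = 5.1600
Highest B → broadest niche (most generalist): Osmia bicornis (B = 5.16).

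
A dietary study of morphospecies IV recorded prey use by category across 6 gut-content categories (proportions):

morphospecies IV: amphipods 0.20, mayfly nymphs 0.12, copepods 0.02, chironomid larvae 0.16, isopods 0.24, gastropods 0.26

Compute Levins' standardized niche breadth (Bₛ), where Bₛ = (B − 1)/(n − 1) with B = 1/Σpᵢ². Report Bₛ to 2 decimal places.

0.77

Σpᵢ² = 0.20² + 0.12² + 0.02² + 0.16² + 0.24² + 0.26² = 0.0400 + 0.0144 + 0.0004 + 0.0256 + 0.0576 + 0.0676 = 0.2056
B = 1 / 0.2056 = 4.8638
Bₛ = (B − 1)/(n − 1) = (4.8638 − 1)/(6 − 1) = 3.8638/5 = 0.7728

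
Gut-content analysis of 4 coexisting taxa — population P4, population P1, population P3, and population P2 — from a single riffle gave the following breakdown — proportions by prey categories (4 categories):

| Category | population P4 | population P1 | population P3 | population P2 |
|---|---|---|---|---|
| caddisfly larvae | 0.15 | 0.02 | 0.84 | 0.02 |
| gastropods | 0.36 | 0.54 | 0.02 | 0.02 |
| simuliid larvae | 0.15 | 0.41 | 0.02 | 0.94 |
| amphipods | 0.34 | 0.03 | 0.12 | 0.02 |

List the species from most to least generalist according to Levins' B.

Σp_P4ᵢ² = 0.15² + 0.36² + 0.15² + 0.34² = 0.0225 + 0.1296 + 0.0225 + 0.1156 = 0.2902
B_P4 = 1 / 0.2902 = 3.4459
Σp_P1ᵢ² = 0.02² + 0.54² + 0.41² + 0.03² = 0.0004 + 0.2916 + 0.1681 + 0.0009 = 0.4610
B_P1 = 1 / 0.4610 = 2.1692
Σp_P3ᵢ² = 0.84² + 0.02² + 0.02² + 0.12² = 0.7056 + 0.0004 + 0.0004 + 0.0144 = 0.7208
B_P3 = 1 / 0.7208 = 1.3873
Σp_P2ᵢ² = 0.02² + 0.02² + 0.94² + 0.02² = 0.0004 + 0.0004 + 0.8836 + 0.0004 = 0.8848
B_P2 = 1 / 0.8848 = 1.1302
Ranking by B (broadest → narrowest): population P4 (3.45) > population P1 (2.17) > population P3 (1.39) > population P2 (1.13)

population P4 > population P1 > population P3 > population P2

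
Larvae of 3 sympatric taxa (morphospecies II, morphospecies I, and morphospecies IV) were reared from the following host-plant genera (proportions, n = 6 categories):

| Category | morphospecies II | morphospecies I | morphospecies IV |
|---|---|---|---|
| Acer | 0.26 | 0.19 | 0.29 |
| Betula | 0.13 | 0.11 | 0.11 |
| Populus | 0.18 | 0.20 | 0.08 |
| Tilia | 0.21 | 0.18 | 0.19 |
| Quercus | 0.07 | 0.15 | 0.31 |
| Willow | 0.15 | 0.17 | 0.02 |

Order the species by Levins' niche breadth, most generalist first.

morphospecies I > morphospecies II > morphospecies IV

Σp_IIᵢ² = 0.26² + 0.13² + 0.18² + 0.21² + 0.07² + 0.15² = 0.0676 + 0.0169 + 0.0324 + 0.0441 + 0.0049 + 0.0225 = 0.1884
B_II = 1 / 0.1884 = 5.3079
Σp_Iᵢ² = 0.19² + 0.11² + 0.20² + 0.18² + 0.15² + 0.17² = 0.0361 + 0.0121 + 0.0400 + 0.0324 + 0.0225 + 0.0289 = 0.1720
B_I = 1 / 0.1720 = 5.8140
Σp_IVᵢ² = 0.29² + 0.11² + 0.08² + 0.19² + 0.31² + 0.02² = 0.0841 + 0.0121 + 0.0064 + 0.0361 + 0.0961 + 0.0004 = 0.2352
B_IV = 1 / 0.2352 = 4.2517
Ranking by B (broadest → narrowest): morphospecies I (5.81) > morphospecies II (5.31) > morphospecies IV (4.25)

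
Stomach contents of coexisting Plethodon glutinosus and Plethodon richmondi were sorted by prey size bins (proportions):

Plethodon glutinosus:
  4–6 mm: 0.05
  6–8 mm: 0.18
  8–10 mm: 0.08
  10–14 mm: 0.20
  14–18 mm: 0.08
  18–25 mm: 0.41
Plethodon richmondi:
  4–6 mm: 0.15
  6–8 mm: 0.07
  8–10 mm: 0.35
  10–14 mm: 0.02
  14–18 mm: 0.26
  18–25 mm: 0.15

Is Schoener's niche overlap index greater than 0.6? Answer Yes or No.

Σ|p₁ᵢ − p₂ᵢ| = 0.10 + 0.11 + 0.27 + 0.18 + 0.18 + 0.26 = 1.10
D = 1 − ½ × 1.10 = 1 − 0.550 = 0.4500
D = 0.4500 < 0.6 → No.

No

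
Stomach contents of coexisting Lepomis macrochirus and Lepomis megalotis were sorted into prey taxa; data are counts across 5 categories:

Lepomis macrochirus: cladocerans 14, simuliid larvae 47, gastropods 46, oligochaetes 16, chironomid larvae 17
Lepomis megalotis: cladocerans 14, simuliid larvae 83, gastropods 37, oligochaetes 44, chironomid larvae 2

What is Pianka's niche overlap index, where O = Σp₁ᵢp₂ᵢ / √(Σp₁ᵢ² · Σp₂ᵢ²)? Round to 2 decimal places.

0.90

Proportions for Lepomis macrochirus (n=140): 14/140=0.1000, 47/140=0.3357, 46/140=0.3286, 16/140=0.1143, 17/140=0.1214
Proportions for Lepomis megalotis (n=180): 14/180=0.0778, 83/180=0.4611, 37/180=0.2056, 44/180=0.2444, 2/180=0.0111
Σ p₁ᵢp₂ᵢ = 0.007780 + 0.154791 + 0.067560 + 0.027935 + 0.001348 = 0.259414
Σp_1ᵢ² = 0.1000² + 0.3357² + 0.3286² + 0.1143² + 0.1214² = 0.010000 + 0.112694 + 0.107978 + 0.013064 + 0.014738 = 0.258474
Σp_2ᵢ² = 0.0778² + 0.4611² + 0.2056² + 0.2444² + 0.0111² = 0.006053 + 0.212613 + 0.042271 + 0.059731 + 0.000123 = 0.320791
O = 0.259414 / √(0.258474 × 0.320791) = 0.259414 / 0.2879516 = 0.9009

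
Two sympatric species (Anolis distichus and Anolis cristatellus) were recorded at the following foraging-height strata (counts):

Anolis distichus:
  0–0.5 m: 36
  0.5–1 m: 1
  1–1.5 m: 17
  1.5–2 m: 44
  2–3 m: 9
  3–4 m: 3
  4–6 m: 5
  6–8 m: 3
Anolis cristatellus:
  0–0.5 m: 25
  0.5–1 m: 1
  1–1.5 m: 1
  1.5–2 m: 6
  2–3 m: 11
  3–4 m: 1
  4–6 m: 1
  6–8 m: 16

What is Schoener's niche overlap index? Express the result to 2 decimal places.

0.56

Proportions for Anolis distichus (n=118): 36/118=0.3051, 1/118=0.0085, 17/118=0.1441, 44/118=0.3729, 9/118=0.0763, 3/118=0.0254, 5/118=0.0424, 3/118=0.0254
Proportions for Anolis cristatellus (n=62): 25/62=0.4032, 1/62=0.0161, 1/62=0.0161, 6/62=0.0968, 11/62=0.1774, 1/62=0.0161, 1/62=0.0161, 16/62=0.2581
Σ|p₁ᵢ − p₂ᵢ| = 0.0981 + 0.0076 + 0.1280 + 0.2761 + 0.1011 + 0.0093 + 0.0263 + 0.2327 = 0.8792
D = 1 − ½ × 0.8792 = 1 − 0.43960 = 0.56040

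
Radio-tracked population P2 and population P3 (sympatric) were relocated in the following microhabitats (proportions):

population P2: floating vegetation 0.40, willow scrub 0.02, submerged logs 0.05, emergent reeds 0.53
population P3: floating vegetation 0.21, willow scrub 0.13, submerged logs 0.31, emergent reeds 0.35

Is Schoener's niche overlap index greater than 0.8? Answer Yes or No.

No

Σ|p₁ᵢ − p₂ᵢ| = 0.19 + 0.11 + 0.26 + 0.18 = 0.74
D = 1 − ½ × 0.74 = 1 − 0.370 = 0.6300
D = 0.6300 < 0.8 → No.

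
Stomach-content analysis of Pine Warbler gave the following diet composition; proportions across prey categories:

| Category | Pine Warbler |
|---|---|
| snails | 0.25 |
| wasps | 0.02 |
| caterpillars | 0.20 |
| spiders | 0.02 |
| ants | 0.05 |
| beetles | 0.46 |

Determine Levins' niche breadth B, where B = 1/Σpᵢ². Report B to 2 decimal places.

Σpᵢ² = 0.25² + 0.02² + 0.20² + 0.02² + 0.05² + 0.46² = 0.0625 + 0.0004 + 0.0400 + 0.0004 + 0.0025 + 0.2116 = 0.3174
B = 1 / 0.3174 = 3.1506

3.15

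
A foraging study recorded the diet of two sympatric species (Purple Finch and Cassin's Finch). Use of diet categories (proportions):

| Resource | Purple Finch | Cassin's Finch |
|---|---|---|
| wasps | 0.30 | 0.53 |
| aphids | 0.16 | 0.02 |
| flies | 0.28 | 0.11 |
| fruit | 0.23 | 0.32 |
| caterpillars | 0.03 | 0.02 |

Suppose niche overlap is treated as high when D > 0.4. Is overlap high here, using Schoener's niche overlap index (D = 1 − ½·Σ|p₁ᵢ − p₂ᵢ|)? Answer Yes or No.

Σ|p₁ᵢ − p₂ᵢ| = 0.23 + 0.14 + 0.17 + 0.09 + 0.01 = 0.64
D = 1 − ½ × 0.64 = 1 − 0.320 = 0.6800
D = 0.6800 > 0.4 → Yes.

Yes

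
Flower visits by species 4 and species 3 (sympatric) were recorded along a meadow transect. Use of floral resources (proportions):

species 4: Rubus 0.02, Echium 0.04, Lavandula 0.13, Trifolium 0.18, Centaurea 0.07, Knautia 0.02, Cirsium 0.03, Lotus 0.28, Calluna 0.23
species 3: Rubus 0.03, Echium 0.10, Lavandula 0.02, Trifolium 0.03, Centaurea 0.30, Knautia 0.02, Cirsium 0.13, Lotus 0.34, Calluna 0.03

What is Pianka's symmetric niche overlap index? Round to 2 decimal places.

0.66

Σ p₁ᵢp₂ᵢ = 0.0006 + 0.0040 + 0.0026 + 0.0054 + 0.0210 + 0.0004 + 0.0039 + 0.0952 + 0.0069 = 0.1400
Σp_1ᵢ² = 0.02² + 0.04² + 0.13² + 0.18² + 0.07² + 0.02² + 0.03² + 0.28² + 0.23² = 0.0004 + 0.0016 + 0.0169 + 0.0324 + 0.0049 + 0.0004 + 0.0009 + 0.0784 + 0.0529 = 0.1888
Σp_2ᵢ² = 0.03² + 0.10² + 0.02² + 0.03² + 0.30² + 0.02² + 0.13² + 0.34² + 0.03² = 0.0009 + 0.0100 + 0.0004 + 0.0009 + 0.0900 + 0.0004 + 0.0169 + 0.1156 + 0.0009 = 0.2360
O = 0.1400 / √(0.1888 × 0.2360) = 0.1400 / 0.21108 = 0.6633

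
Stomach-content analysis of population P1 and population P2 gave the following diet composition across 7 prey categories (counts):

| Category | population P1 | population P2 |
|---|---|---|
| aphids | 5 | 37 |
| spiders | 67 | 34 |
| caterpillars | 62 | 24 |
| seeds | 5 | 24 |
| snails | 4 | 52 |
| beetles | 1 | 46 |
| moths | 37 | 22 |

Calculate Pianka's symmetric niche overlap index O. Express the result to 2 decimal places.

0.55

Proportions for population P1 (n=181): 5/181=0.0276, 67/181=0.3702, 62/181=0.3425, 5/181=0.0276, 4/181=0.0221, 1/181=0.0055, 37/181=0.2044
Proportions for population P2 (n=239): 37/239=0.1548, 34/239=0.1423, 24/239=0.1004, 24/239=0.1004, 52/239=0.2176, 46/239=0.1925, 22/239=0.0921
Σ p₁ᵢp₂ᵢ = 0.004272 + 0.052679 + 0.034387 + 0.002771 + 0.004809 + 0.001059 + 0.018825 = 0.118802
Σp_1ᵢ² = 0.0276² + 0.3702² + 0.3425² + 0.0276² + 0.0221² + 0.0055² + 0.2044² = 0.000762 + 0.137048 + 0.117306 + 0.000762 + 0.000488 + 0.000030 + 0.041779 = 0.298175
Σp_2ᵢ² = 0.1548² + 0.1423² + 0.1004² + 0.1004² + 0.2176² + 0.1925² + 0.0921² = 0.023963 + 0.020249 + 0.010080 + 0.010080 + 0.047350 + 0.037056 + 0.008482 = 0.157260
O = 0.118802 / √(0.298175 × 0.157260) = 0.118802 / 0.2165433 = 0.5486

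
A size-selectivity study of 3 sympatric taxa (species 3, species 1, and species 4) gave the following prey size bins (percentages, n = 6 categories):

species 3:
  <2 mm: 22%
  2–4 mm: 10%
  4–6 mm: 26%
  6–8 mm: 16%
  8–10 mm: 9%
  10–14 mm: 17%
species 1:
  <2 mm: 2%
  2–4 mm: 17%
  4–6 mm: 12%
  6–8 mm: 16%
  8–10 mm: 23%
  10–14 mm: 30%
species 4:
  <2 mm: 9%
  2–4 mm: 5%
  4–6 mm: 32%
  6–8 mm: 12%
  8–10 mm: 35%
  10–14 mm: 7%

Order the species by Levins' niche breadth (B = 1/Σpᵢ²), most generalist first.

Convert percentages to proportions (divide by 100).
Σp_3ᵢ² = 0.22² + 0.10² + 0.26² + 0.16² + 0.09² + 0.17² = 0.0484 + 0.0100 + 0.0676 + 0.0256 + 0.0081 + 0.0289 = 0.1886
B_3 = 1 / 0.1886 = 5.3022
Σp_1ᵢ² = 0.02² + 0.17² + 0.12² + 0.16² + 0.23² + 0.30² = 0.0004 + 0.0289 + 0.0144 + 0.0256 + 0.0529 + 0.0900 = 0.2122
B_1 = 1 / 0.2122 = 4.7125
Σp_4ᵢ² = 0.09² + 0.05² + 0.32² + 0.12² + 0.35² + 0.07² = 0.0081 + 0.0025 + 0.1024 + 0.0144 + 0.1225 + 0.0049 = 0.2548
B_4 = 1 / 0.2548 = 3.9246
Ranking by B (broadest → narrowest): species 3 (5.30) > species 1 (4.71) > species 4 (3.92)

species 3 > species 1 > species 4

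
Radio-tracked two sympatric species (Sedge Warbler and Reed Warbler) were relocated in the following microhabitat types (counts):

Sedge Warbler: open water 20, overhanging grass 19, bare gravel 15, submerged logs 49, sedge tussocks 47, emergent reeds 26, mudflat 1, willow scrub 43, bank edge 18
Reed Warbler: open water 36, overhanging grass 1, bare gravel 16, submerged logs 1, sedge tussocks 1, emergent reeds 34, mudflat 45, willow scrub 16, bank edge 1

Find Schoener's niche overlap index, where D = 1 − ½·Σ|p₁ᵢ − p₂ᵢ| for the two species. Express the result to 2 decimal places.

Proportions for Sedge Warbler (n=238): 20/238=0.0840, 19/238=0.0798, 15/238=0.0630, 49/238=0.2059, 47/238=0.1975, 26/238=0.1092, 1/238=0.0042, 43/238=0.1807, 18/238=0.0756
Proportions for Reed Warbler (n=151): 36/151=0.2384, 1/151=0.0066, 16/151=0.1060, 1/151=0.0066, 1/151=0.0066, 34/151=0.2252, 45/151=0.2980, 16/151=0.1060, 1/151=0.0066
Σ|p₁ᵢ − p₂ᵢ| = 0.1544 + 0.0732 + 0.0430 + 0.1993 + 0.1909 + 0.1160 + 0.2938 + 0.0747 + 0.0690 = 1.2143
D = 1 − ½ × 1.2143 = 1 − 0.60715 = 0.39285

0.39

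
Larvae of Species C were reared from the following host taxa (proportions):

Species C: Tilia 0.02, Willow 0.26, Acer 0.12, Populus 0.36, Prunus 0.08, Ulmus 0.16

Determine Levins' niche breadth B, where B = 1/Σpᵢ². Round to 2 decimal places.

Σpᵢ² = 0.02² + 0.26² + 0.12² + 0.36² + 0.08² + 0.16² = 0.0004 + 0.0676 + 0.0144 + 0.1296 + 0.0064 + 0.0256 = 0.2440
B = 1 / 0.2440 = 4.0984

4.10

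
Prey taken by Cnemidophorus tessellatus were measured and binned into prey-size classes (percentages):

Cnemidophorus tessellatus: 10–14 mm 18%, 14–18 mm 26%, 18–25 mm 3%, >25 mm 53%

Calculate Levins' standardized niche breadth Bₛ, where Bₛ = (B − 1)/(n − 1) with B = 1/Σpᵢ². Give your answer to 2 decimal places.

Convert percentages to proportions (divide by 100).
Σpᵢ² = 0.18² + 0.26² + 0.03² + 0.53² = 0.0324 + 0.0676 + 0.0009 + 0.2809 = 0.3818
B = 1 / 0.3818 = 2.6192
Bₛ = (B − 1)/(n − 1) = (2.6192 − 1)/(4 − 1) = 1.6192/3 = 0.5397

0.54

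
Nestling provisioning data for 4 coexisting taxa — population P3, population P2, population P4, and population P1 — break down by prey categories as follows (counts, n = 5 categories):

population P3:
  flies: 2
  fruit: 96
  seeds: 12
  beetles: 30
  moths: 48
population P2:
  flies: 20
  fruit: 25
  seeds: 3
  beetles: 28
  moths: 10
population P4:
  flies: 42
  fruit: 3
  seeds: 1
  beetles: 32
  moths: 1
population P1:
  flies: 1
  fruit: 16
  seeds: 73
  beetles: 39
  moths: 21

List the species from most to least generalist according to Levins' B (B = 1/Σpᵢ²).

Proportions for population P3 (n=188): 2/188=0.0106, 96/188=0.5106, 12/188=0.0638, 30/188=0.1596, 48/188=0.2553
Proportions for population P2 (n=86): 20/86=0.2326, 25/86=0.2907, 3/86=0.0349, 28/86=0.3256, 10/86=0.1163
Proportions for population P4 (n=79): 42/79=0.5316, 3/79=0.0380, 1/79=0.0127, 32/79=0.4051, 1/79=0.0127
Proportions for population P1 (n=150): 1/150=0.0067, 16/150=0.1067, 73/150=0.4867, 39/150=0.2600, 21/150=0.1400
Σp_P3ᵢ² = 0.0106² + 0.5106² + 0.0638² + 0.1596² + 0.2553² = 0.000112 + 0.260712 + 0.004070 + 0.025472 + 0.065178 = 0.355544
B_P3 = 1 / 0.355544 = 2.8126
Σp_P2ᵢ² = 0.2326² + 0.2907² + 0.0349² + 0.3256² + 0.1163² = 0.054103 + 0.084506 + 0.001218 + 0.106015 + 0.013526 = 0.259368
B_P2 = 1 / 0.259368 = 3.8555
Σp_P4ᵢ² = 0.5316² + 0.0380² + 0.0127² + 0.4051² + 0.0127² = 0.282599 + 0.001444 + 0.000161 + 0.164106 + 0.000161 = 0.448471
B_P4 = 1 / 0.448471 = 2.2298
Σp_P1ᵢ² = 0.0067² + 0.1067² + 0.4867² + 0.2600² + 0.1400² = 0.000045 + 0.011385 + 0.236877 + 0.067600 + 0.019600 = 0.335507
B_P1 = 1 / 0.335507 = 2.9806
Ranking by B (broadest → narrowest): population P2 (3.86) > population P1 (2.98) > population P3 (2.81) > population P4 (2.23)

population P2 > population P1 > population P3 > population P4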